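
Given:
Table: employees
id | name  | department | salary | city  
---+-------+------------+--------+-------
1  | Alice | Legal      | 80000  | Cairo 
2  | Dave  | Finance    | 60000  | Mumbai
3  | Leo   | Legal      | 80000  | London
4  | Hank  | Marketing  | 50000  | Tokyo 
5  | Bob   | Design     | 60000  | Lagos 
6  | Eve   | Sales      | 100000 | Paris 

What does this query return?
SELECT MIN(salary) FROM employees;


Salaries: 80000, 60000, 80000, 50000, 60000, 100000
MIN = 50000

50000


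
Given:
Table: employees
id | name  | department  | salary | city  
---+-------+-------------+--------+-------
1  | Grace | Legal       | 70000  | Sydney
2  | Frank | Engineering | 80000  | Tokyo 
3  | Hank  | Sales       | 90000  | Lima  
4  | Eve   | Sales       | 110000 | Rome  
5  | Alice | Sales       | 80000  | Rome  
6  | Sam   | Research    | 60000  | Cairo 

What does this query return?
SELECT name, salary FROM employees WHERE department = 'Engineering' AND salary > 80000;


Filtering: department = 'Engineering' AND salary > 80000
Matching: 0 rows

Empty result set (0 rows)


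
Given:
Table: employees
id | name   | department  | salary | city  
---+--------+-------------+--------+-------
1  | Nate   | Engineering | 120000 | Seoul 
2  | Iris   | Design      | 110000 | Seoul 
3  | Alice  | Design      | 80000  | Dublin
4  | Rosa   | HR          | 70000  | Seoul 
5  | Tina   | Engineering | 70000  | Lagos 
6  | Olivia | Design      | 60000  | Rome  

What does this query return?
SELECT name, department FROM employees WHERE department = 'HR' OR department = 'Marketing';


Filtering: department = 'HR' OR 'Marketing'
Matching: 1 rows

1 rows:
Rosa, HR


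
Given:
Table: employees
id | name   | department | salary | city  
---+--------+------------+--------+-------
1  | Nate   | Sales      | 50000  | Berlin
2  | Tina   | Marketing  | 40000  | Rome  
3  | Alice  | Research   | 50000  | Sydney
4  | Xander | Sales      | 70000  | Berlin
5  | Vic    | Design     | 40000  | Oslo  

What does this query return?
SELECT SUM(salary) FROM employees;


SUM(salary) = 50000 + 40000 + 50000 + 70000 + 40000 = 250000

250000


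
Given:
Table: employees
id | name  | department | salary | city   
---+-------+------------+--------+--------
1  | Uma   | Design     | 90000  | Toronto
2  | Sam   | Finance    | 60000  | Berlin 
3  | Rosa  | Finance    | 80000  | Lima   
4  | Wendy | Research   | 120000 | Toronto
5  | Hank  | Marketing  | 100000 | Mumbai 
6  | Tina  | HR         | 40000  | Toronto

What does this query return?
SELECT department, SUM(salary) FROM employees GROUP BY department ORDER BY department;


Summing salary within each department:
  Design: 90000 = 90000
  Finance: 60000 + 80000 = 140000
  HR: 40000 = 40000
  Marketing: 100000 = 100000
  Research: 120000 = 120000


5 groups:
Design, 90000
Finance, 140000
HR, 40000
Marketing, 100000
Research, 120000


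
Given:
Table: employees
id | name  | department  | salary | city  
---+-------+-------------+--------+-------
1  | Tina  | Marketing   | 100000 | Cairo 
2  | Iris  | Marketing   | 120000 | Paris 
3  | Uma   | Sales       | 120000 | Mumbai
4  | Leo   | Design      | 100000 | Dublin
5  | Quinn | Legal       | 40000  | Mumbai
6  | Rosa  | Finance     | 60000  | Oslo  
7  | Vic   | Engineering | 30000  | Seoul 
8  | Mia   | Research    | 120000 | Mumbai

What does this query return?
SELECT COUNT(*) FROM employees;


COUNT(*) counts all rows

8


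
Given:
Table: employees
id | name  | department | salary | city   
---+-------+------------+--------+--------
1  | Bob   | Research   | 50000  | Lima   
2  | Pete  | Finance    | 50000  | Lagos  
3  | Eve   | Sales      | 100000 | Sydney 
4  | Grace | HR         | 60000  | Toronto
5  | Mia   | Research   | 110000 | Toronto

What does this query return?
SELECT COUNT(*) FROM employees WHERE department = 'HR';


Counting rows where department = 'HR'
  Grace -> MATCH


1


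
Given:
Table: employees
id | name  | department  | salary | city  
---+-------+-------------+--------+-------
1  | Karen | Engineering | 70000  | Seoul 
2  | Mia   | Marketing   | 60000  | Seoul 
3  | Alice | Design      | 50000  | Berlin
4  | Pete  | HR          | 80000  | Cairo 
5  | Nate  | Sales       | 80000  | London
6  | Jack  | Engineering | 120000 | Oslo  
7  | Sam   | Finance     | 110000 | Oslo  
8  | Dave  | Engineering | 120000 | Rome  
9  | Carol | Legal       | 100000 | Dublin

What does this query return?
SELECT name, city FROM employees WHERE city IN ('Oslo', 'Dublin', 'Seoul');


Filtering: city IN ('Oslo', 'Dublin', 'Seoul')
Matching: 5 rows

5 rows:
Karen, Seoul
Mia, Seoul
Jack, Oslo
Sam, Oslo
Carol, Dublin


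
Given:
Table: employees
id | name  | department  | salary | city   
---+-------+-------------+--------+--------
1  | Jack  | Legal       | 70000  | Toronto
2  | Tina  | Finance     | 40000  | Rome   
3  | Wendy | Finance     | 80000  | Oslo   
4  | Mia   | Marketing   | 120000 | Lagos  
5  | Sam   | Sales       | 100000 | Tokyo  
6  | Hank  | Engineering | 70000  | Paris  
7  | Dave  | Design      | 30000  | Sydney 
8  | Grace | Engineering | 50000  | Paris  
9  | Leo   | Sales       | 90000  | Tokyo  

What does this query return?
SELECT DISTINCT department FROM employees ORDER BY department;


All 'department' values (row order): Legal, Finance, Finance, Marketing, Sales, Engineering, Design, Engineering, Sales
Removing duplicates leaves 6 unique value(s).

6 values:
Design
Engineering
Finance
Legal
Marketing
Sales


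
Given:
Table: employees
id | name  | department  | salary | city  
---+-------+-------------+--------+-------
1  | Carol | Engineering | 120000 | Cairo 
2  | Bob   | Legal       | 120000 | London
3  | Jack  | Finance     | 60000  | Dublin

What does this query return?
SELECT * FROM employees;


SELECT * returns all 3 rows with all columns

3 rows:
1, Carol, Engineering, 120000, Cairo
2, Bob, Legal, 120000, London
3, Jack, Finance, 60000, Dublin


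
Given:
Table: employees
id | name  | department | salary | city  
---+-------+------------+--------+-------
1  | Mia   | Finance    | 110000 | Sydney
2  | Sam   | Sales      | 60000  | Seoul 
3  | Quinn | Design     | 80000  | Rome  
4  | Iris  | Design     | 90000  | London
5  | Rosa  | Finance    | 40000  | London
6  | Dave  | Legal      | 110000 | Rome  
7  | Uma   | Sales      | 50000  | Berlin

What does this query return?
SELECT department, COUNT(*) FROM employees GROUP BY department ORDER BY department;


Assigning each row to its department group:
  Mia -> Finance
  Sam -> Sales
  Quinn -> Design
  Iris -> Design
  Rosa -> Finance
  Dave -> Legal
  Uma -> Sales


4 groups:
Design, 2
Finance, 2
Legal, 1
Sales, 2


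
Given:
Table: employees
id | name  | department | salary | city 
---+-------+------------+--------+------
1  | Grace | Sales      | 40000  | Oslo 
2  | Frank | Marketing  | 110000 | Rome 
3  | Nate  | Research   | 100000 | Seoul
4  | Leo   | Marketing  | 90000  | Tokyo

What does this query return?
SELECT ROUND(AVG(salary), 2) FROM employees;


SUM(salary) = 340000
COUNT = 4
ROUND(AVG, 2) = ROUND(340000 / 4, 2) = 85000.0

85000.0


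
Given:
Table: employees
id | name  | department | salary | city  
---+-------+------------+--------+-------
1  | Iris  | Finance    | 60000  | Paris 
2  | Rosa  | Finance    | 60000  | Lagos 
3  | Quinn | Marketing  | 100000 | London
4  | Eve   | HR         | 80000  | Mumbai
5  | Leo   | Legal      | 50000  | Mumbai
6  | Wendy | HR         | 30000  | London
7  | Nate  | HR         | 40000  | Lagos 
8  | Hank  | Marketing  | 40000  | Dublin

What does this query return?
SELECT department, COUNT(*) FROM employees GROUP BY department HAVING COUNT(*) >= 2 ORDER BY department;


Groups with count >= 2:
  Finance: 2 -> PASS
  HR: 3 -> PASS
  Marketing: 2 -> PASS
  Legal: 1 -> filtered out


3 groups:
Finance, 2
HR, 3
Marketing, 2


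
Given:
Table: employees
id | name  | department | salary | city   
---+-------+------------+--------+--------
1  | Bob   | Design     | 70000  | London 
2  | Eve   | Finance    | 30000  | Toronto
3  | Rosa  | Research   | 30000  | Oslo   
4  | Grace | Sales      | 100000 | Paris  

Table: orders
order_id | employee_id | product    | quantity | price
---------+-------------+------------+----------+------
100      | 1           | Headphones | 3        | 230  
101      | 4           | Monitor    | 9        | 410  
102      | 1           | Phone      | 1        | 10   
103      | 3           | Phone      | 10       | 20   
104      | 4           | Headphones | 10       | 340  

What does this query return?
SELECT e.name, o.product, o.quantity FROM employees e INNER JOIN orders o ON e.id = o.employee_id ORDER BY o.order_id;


Joining employees.id = orders.employee_id:
  employee Bob (id=1) -> order Headphones
  employee Grace (id=4) -> order Monitor
  employee Bob (id=1) -> order Phone
  employee Rosa (id=3) -> order Phone
  employee Grace (id=4) -> order Headphones


5 rows:
Bob, Headphones, 3
Grace, Monitor, 9
Bob, Phone, 1
Rosa, Phone, 10
Grace, Headphones, 10


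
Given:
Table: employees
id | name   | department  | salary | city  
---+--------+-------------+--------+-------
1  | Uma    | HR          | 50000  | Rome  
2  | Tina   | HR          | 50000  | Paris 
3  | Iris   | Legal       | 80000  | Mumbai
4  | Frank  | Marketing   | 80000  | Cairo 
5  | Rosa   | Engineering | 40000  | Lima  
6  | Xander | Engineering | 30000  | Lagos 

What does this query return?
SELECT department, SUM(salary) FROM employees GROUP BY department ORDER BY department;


Summing salary within each department:
  Engineering: 40000 + 30000 = 70000
  HR: 50000 + 50000 = 100000
  Legal: 80000 = 80000
  Marketing: 80000 = 80000


4 groups:
Engineering, 70000
HR, 100000
Legal, 80000
Marketing, 80000


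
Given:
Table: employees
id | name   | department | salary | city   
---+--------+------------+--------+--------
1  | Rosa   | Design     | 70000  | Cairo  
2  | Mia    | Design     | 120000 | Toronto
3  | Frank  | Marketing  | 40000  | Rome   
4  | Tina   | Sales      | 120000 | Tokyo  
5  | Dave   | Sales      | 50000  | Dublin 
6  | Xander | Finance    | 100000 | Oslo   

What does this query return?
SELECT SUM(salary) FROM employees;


SUM(salary) = 70000 + 120000 + 40000 + 120000 + 50000 + 100000 = 500000

500000


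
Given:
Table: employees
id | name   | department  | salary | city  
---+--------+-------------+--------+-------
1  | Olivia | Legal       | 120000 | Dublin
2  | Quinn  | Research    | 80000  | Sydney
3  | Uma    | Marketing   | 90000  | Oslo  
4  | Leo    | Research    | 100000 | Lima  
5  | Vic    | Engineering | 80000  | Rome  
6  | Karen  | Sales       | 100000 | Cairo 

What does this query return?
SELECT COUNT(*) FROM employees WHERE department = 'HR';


Counting rows where department = 'HR'


0


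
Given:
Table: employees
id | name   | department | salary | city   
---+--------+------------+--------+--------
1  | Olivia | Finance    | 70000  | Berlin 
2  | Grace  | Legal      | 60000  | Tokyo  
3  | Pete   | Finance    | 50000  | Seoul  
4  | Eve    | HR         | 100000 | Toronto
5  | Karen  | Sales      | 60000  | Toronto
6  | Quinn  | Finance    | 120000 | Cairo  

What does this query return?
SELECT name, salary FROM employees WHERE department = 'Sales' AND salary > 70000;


Filtering: department = 'Sales' AND salary > 70000
Matching: 0 rows

Empty result set (0 rows)


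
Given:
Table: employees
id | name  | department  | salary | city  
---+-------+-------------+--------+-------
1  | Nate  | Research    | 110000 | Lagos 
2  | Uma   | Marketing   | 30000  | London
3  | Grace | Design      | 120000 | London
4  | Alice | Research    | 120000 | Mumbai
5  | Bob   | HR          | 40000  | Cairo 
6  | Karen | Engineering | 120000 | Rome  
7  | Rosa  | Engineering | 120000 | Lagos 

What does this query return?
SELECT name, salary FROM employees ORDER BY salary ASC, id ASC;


Sorting by salary ASC, then id ASC for ties

7 rows:
Uma, 30000
Bob, 40000
Nate, 110000
Grace, 120000
Alice, 120000
Karen, 120000
Rosa, 120000


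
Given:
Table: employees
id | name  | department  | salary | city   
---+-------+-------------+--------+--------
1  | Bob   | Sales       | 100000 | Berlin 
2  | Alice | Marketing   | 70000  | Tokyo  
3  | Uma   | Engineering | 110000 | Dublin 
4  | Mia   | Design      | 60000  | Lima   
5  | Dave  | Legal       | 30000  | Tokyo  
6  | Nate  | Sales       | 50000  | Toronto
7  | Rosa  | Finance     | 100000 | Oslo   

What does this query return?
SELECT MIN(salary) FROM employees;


Salaries: 100000, 70000, 110000, 60000, 30000, 50000, 100000
MIN = 30000

30000


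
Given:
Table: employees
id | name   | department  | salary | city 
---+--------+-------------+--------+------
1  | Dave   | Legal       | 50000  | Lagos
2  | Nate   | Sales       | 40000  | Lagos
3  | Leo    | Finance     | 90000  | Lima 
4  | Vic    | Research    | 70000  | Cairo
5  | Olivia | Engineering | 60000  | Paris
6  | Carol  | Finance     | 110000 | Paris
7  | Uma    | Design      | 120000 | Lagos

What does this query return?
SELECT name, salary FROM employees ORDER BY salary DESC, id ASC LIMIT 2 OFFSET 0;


Sort by salary DESC (id ASC tiebreak), then skip 0 and take 2
Rows 1 through 2

2 rows:
Uma, 120000
Carol, 110000


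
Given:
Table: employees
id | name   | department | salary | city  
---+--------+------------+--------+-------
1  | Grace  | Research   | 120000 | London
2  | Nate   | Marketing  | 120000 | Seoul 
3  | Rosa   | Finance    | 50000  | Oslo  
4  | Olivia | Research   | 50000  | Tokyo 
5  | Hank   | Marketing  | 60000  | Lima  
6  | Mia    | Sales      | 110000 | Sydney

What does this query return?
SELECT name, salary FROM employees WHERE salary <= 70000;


Filtering: salary <= 70000
Matching: 3 rows

3 rows:
Rosa, 50000
Olivia, 50000
Hank, 60000


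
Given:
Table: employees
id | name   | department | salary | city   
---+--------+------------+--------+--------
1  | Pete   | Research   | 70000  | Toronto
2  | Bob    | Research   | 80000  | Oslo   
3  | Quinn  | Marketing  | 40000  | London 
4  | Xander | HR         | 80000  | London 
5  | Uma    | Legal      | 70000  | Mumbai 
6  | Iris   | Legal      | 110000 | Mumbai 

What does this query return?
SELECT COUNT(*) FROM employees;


COUNT(*) counts all rows

6


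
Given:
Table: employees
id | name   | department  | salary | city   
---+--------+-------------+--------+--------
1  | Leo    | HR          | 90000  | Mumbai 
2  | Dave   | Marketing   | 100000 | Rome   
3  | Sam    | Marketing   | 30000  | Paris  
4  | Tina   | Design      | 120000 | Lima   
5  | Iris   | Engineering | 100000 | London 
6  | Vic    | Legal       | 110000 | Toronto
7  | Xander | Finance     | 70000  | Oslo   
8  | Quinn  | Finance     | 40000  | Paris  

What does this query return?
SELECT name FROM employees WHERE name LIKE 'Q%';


LIKE 'Q%' matches names starting with 'Q'
Matching: 1

1 rows:
Quinn


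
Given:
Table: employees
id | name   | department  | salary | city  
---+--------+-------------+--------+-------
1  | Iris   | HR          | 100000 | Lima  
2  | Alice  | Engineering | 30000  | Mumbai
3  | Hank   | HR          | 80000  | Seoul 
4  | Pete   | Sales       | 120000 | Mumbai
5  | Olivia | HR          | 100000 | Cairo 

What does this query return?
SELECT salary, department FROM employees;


Projecting columns: salary, department

5 rows:
100000, HR
30000, Engineering
80000, HR
120000, Sales
100000, HR


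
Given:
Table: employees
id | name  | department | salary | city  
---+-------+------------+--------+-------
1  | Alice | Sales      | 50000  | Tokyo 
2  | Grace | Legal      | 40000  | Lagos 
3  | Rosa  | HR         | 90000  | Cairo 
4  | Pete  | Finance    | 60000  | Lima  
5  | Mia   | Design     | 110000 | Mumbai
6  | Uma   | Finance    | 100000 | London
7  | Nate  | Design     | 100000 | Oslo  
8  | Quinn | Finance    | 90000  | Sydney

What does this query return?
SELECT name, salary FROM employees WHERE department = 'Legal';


Filtering: department = 'Legal'
Matching rows: 1

1 rows:
Grace, 40000


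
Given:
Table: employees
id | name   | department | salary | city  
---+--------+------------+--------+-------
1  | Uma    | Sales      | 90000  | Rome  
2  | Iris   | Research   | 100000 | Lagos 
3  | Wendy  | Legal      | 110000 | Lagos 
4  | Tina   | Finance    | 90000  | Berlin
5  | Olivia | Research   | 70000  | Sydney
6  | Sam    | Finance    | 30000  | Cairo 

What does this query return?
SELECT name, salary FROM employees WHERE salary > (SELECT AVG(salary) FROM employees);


Subquery: AVG(salary) = 81666.67
Filtering: salary > 81666.67
  Uma (90000) -> MATCH
  Iris (100000) -> MATCH
  Wendy (110000) -> MATCH
  Tina (90000) -> MATCH


4 rows:
Uma, 90000
Iris, 100000
Wendy, 110000
Tina, 90000


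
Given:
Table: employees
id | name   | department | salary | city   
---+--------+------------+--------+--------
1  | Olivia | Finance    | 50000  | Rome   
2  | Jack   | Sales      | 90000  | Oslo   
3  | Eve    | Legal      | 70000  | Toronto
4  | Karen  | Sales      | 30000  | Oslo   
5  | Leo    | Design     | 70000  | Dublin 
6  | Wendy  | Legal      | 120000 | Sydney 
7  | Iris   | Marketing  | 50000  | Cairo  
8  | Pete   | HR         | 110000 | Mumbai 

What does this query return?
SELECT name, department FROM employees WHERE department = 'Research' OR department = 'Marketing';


Filtering: department = 'Research' OR 'Marketing'
Matching: 1 rows

1 rows:
Iris, Marketing


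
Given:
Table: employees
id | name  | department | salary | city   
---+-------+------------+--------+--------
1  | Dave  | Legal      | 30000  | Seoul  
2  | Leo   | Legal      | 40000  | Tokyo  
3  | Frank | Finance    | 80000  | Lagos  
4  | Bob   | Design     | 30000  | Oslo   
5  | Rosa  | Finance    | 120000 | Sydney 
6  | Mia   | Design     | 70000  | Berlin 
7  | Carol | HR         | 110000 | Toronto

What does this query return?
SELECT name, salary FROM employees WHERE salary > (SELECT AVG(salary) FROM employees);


Subquery: AVG(salary) = 68571.43
Filtering: salary > 68571.43
  Frank (80000) -> MATCH
  Rosa (120000) -> MATCH
  Mia (70000) -> MATCH
  Carol (110000) -> MATCH


4 rows:
Frank, 80000
Rosa, 120000
Mia, 70000
Carol, 110000


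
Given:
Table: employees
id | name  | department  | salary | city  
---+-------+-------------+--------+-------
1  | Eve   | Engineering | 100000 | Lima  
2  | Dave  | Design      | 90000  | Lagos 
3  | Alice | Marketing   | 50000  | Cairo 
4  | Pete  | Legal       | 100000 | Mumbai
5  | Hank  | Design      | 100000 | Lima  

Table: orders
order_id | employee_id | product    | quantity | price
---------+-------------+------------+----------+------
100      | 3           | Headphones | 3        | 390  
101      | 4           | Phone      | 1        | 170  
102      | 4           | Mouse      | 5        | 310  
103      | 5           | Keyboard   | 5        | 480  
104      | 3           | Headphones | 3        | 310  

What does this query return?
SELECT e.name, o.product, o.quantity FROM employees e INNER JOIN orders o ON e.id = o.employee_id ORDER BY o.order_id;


Joining employees.id = orders.employee_id:
  employee Alice (id=3) -> order Headphones
  employee Pete (id=4) -> order Phone
  employee Pete (id=4) -> order Mouse
  employee Hank (id=5) -> order Keyboard
  employee Alice (id=3) -> order Headphones


5 rows:
Alice, Headphones, 3
Pete, Phone, 1
Pete, Mouse, 5
Hank, Keyboard, 5
Alice, Headphones, 3


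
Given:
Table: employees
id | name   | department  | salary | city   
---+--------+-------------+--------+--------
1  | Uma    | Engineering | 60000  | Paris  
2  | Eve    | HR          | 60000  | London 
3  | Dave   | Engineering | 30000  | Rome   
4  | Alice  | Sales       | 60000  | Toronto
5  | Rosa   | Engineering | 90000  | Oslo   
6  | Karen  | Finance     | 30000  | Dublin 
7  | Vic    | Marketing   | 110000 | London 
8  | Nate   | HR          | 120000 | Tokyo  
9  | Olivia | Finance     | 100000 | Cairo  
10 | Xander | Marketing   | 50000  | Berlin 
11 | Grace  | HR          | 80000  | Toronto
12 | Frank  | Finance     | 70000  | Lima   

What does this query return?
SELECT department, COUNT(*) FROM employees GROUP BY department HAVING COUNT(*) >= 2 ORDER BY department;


Groups with count >= 2:
  Engineering: 3 -> PASS
  Finance: 3 -> PASS
  HR: 3 -> PASS
  Marketing: 2 -> PASS
  Sales: 1 -> filtered out


4 groups:
Engineering, 3
Finance, 3
HR, 3
Marketing, 2


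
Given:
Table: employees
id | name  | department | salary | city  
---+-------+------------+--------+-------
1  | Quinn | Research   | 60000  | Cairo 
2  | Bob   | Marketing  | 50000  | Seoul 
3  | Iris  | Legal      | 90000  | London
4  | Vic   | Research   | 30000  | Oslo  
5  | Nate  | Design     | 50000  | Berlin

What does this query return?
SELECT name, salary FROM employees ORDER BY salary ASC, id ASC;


Sorting by salary ASC, then id ASC for ties

5 rows:
Vic, 30000
Bob, 50000
Nate, 50000
Quinn, 60000
Iris, 90000


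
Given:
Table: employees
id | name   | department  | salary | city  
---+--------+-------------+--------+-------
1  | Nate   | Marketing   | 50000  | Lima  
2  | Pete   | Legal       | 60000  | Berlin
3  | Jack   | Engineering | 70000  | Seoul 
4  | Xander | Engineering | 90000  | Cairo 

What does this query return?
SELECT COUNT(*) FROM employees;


COUNT(*) counts all rows

4


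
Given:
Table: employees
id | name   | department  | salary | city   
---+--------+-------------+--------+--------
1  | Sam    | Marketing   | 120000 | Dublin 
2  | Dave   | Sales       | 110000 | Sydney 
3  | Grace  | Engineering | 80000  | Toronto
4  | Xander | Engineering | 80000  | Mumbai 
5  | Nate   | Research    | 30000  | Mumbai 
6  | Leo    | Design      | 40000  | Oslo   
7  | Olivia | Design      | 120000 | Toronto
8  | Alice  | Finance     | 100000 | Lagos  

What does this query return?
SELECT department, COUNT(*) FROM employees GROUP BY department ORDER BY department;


Assigning each row to its department group:
  Sam -> Marketing
  Dave -> Sales
  Grace -> Engineering
  Xander -> Engineering
  Nate -> Research
  Leo -> Design
  Olivia -> Design
  Alice -> Finance


6 groups:
Design, 2
Engineering, 2
Finance, 1
Marketing, 1
Research, 1
Sales, 1


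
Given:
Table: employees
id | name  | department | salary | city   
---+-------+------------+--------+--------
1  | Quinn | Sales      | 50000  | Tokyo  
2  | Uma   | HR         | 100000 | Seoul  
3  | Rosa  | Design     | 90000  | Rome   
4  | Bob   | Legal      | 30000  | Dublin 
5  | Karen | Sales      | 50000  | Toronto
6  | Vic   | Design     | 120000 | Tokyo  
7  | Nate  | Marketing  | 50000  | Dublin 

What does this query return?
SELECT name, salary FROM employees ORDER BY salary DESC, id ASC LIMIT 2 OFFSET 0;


Sort by salary DESC (id ASC tiebreak), then skip 0 and take 2
Rows 1 through 2

2 rows:
Vic, 120000
Uma, 100000


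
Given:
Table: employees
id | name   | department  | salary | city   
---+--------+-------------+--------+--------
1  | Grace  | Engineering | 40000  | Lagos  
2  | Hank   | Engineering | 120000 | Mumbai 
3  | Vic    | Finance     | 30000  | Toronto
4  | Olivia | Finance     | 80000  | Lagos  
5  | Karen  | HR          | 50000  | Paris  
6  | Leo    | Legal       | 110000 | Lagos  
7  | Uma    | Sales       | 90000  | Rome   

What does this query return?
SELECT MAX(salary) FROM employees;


Salaries: 40000, 120000, 30000, 80000, 50000, 110000, 90000
MAX = 120000

120000


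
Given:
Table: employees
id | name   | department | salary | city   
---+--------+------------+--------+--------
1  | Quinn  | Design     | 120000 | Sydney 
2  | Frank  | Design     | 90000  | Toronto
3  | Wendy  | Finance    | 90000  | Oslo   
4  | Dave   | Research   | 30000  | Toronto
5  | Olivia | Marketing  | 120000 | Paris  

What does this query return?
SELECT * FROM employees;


SELECT * returns all 5 rows with all columns

5 rows:
1, Quinn, Design, 120000, Sydney
2, Frank, Design, 90000, Toronto
3, Wendy, Finance, 90000, Oslo
4, Dave, Research, 30000, Toronto
5, Olivia, Marketing, 120000, Paris


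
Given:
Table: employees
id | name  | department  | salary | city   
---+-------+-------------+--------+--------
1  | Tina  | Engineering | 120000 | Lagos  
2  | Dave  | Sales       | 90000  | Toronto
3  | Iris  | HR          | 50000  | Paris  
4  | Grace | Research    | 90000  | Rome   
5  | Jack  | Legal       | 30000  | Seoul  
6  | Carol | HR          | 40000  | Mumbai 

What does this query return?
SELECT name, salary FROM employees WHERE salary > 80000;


Filtering: salary > 80000
Matching: 3 rows

3 rows:
Tina, 120000
Dave, 90000
Grace, 90000


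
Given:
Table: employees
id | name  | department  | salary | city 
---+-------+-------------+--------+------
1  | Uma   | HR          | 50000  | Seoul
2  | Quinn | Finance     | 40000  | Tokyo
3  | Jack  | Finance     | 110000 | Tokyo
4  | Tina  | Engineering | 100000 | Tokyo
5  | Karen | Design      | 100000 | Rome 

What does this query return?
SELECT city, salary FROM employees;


Projecting columns: city, salary

5 rows:
Seoul, 50000
Tokyo, 40000
Tokyo, 110000
Tokyo, 100000
Rome, 100000


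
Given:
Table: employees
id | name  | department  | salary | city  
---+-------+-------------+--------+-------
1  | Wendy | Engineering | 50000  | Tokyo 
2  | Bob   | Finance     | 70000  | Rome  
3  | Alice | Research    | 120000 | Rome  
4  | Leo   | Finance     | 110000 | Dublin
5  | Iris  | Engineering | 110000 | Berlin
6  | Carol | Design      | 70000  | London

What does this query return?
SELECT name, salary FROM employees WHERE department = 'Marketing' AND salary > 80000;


Filtering: department = 'Marketing' AND salary > 80000
Matching: 0 rows

Empty result set (0 rows)


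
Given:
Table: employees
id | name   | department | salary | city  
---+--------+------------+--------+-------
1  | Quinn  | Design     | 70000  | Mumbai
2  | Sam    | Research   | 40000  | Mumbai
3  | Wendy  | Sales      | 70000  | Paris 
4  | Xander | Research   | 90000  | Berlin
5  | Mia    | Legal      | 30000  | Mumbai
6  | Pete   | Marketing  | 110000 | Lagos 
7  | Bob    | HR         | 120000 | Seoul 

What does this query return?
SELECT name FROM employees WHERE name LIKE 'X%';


LIKE 'X%' matches names starting with 'X'
Matching: 1

1 rows:
Xander


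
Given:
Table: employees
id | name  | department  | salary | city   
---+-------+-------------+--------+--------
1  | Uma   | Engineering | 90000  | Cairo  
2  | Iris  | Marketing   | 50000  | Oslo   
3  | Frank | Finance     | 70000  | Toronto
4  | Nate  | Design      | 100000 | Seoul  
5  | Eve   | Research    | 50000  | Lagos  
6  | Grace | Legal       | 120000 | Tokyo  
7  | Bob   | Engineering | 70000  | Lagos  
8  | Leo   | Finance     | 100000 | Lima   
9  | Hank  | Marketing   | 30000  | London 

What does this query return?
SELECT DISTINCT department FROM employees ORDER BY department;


All 'department' values (row order): Engineering, Marketing, Finance, Design, Research, Legal, Engineering, Finance, Marketing
Removing duplicates leaves 6 unique value(s).

6 values:
Design
Engineering
Finance
Legal
Marketing
Research


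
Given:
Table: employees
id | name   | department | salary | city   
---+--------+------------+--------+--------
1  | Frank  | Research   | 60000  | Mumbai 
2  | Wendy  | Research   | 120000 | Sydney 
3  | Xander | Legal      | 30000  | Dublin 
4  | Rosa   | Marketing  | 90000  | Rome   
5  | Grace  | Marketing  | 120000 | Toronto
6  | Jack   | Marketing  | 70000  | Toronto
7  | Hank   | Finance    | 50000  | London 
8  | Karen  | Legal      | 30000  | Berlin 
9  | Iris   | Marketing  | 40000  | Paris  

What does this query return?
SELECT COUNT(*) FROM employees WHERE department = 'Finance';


Counting rows where department = 'Finance'
  Hank -> MATCH


1


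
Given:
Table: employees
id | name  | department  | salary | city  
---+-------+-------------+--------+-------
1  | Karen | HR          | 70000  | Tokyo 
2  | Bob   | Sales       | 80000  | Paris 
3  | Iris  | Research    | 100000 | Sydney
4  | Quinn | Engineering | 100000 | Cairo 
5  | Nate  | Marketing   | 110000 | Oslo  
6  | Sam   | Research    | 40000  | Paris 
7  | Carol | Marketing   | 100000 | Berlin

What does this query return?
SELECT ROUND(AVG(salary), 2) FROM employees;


SUM(salary) = 600000
COUNT = 7
ROUND(AVG, 2) = ROUND(600000 / 7, 2) = 85714.29

85714.29


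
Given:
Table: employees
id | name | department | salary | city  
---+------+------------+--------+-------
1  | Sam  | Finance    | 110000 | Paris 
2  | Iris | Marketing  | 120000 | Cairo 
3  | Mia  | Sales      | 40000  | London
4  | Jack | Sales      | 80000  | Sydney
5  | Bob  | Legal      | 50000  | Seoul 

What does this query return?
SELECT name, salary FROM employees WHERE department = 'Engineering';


Filtering: department = 'Engineering'
Matching rows: 0

Empty result set (0 rows)


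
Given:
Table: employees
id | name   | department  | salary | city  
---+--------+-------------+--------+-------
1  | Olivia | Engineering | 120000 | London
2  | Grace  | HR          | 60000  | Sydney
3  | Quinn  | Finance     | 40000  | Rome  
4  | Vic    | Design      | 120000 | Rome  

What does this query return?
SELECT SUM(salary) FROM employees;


SUM(salary) = 120000 + 60000 + 40000 + 120000 = 340000

340000


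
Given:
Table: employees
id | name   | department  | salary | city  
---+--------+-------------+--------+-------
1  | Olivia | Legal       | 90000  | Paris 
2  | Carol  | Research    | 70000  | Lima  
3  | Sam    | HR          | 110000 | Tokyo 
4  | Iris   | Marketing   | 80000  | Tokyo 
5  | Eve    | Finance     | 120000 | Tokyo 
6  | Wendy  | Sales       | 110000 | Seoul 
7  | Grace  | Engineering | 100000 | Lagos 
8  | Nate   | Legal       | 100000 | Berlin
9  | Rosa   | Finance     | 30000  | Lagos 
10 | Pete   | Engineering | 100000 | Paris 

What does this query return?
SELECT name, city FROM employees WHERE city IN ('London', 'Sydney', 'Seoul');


Filtering: city IN ('London', 'Sydney', 'Seoul')
Matching: 1 rows

1 rows:
Wendy, Seoul


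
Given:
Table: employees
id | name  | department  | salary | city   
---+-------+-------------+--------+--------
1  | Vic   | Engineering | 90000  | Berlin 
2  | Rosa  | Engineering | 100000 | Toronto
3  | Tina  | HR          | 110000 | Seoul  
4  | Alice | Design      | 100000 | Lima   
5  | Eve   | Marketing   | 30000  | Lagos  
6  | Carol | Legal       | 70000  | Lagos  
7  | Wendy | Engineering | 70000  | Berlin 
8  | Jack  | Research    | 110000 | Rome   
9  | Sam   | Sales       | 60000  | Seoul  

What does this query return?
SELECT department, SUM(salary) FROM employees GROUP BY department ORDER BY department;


Summing salary within each department:
  Design: 100000 = 100000
  Engineering: 90000 + 100000 + 70000 = 260000
  HR: 110000 = 110000
  Legal: 70000 = 70000
  Marketing: 30000 = 30000
  Research: 110000 = 110000
  Sales: 60000 = 60000


7 groups:
Design, 100000
Engineering, 260000
HR, 110000
Legal, 70000
Marketing, 30000
Research, 110000
Sales, 60000


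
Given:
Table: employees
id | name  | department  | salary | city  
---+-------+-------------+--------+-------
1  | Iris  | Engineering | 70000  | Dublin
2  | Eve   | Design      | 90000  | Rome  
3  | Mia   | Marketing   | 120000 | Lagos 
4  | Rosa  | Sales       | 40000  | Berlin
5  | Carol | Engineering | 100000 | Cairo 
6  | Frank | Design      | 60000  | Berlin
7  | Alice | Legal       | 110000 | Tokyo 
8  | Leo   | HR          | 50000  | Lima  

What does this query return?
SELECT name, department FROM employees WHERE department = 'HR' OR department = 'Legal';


Filtering: department = 'HR' OR 'Legal'
Matching: 2 rows

2 rows:
Alice, Legal
Leo, HR


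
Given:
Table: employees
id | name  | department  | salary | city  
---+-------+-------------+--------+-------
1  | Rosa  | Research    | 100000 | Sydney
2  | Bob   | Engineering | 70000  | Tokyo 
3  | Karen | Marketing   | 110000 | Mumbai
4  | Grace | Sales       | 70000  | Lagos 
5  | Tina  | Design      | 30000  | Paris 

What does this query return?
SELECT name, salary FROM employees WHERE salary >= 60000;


Filtering: salary >= 60000
Matching: 4 rows

4 rows:
Rosa, 100000
Bob, 70000
Karen, 110000
Grace, 70000


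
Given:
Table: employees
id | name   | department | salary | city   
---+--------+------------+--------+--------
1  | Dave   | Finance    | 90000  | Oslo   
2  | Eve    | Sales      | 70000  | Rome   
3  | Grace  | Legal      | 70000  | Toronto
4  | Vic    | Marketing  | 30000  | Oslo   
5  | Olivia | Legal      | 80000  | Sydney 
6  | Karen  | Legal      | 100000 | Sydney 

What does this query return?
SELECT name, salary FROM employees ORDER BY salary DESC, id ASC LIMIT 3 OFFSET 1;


Sort by salary DESC (id ASC tiebreak), then skip 1 and take 3
Rows 2 through 4

3 rows:
Dave, 90000
Olivia, 80000
Eve, 70000


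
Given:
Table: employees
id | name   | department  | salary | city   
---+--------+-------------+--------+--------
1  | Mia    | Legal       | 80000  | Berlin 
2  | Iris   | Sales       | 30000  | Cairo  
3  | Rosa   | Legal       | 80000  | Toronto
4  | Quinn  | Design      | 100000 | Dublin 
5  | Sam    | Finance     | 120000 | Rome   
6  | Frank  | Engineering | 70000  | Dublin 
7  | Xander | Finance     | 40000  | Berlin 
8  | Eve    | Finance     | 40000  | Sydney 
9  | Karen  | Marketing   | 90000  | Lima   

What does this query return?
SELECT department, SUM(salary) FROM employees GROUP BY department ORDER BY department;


Summing salary within each department:
  Design: 100000 = 100000
  Engineering: 70000 = 70000
  Finance: 120000 + 40000 + 40000 = 200000
  Legal: 80000 + 80000 = 160000
  Marketing: 90000 = 90000
  Sales: 30000 = 30000


6 groups:
Design, 100000
Engineering, 70000
Finance, 200000
Legal, 160000
Marketing, 90000
Sales, 30000


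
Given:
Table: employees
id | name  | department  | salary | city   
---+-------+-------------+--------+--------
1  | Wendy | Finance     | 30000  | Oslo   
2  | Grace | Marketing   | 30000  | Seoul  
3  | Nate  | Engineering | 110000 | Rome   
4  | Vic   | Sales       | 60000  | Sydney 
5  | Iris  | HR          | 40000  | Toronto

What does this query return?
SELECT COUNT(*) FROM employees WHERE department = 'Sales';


Counting rows where department = 'Sales'
  Vic -> MATCH


1


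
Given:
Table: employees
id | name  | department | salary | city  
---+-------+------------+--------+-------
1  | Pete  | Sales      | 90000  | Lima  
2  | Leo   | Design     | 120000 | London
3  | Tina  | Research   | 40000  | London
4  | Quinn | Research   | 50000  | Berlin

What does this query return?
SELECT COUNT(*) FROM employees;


COUNT(*) counts all rows

4


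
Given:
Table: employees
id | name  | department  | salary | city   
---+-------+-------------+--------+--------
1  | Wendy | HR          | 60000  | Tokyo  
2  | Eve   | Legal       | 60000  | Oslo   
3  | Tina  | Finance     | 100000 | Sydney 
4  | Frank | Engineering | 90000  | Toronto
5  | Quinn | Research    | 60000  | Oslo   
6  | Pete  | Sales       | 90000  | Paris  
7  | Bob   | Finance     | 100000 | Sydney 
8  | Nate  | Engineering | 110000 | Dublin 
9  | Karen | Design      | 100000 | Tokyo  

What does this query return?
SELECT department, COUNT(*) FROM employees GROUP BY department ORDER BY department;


Assigning each row to its department group:
  Wendy -> HR
  Eve -> Legal
  Tina -> Finance
  Frank -> Engineering
  Quinn -> Research
  Pete -> Sales
  Bob -> Finance
  Nate -> Engineering
  Karen -> Design


7 groups:
Design, 1
Engineering, 2
Finance, 2
HR, 1
Legal, 1
Research, 1
Sales, 1


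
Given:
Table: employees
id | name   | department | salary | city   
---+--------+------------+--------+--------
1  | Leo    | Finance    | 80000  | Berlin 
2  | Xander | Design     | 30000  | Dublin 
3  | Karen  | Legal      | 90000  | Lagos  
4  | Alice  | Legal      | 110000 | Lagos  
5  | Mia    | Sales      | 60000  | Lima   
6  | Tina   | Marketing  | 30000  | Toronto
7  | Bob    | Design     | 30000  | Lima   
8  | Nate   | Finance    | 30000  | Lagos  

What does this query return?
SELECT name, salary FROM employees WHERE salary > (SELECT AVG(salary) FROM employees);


Subquery: AVG(salary) = 57500.0
Filtering: salary > 57500.0
  Leo (80000) -> MATCH
  Karen (90000) -> MATCH
  Alice (110000) -> MATCH
  Mia (60000) -> MATCH


4 rows:
Leo, 80000
Karen, 90000
Alice, 110000
Mia, 60000


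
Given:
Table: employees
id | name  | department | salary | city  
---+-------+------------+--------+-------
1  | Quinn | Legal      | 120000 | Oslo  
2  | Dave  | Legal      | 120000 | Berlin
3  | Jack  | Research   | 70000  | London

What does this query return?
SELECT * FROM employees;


SELECT * returns all 3 rows with all columns

3 rows:
1, Quinn, Legal, 120000, Oslo
2, Dave, Legal, 120000, Berlin
3, Jack, Research, 70000, London


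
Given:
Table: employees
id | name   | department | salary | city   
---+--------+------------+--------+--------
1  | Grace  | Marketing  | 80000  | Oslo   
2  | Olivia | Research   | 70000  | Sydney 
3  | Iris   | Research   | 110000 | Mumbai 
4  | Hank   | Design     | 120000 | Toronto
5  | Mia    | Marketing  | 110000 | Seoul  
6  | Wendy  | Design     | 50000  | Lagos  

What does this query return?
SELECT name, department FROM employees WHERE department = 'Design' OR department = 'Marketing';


Filtering: department = 'Design' OR 'Marketing'
Matching: 4 rows

4 rows:
Grace, Marketing
Hank, Design
Mia, Marketing
Wendy, Design


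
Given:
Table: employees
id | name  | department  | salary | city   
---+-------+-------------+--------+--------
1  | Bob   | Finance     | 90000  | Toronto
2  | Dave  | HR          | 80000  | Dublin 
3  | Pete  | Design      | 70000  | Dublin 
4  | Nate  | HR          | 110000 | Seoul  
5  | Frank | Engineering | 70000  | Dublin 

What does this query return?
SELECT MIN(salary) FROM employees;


Salaries: 90000, 80000, 70000, 110000, 70000
MIN = 70000

70000


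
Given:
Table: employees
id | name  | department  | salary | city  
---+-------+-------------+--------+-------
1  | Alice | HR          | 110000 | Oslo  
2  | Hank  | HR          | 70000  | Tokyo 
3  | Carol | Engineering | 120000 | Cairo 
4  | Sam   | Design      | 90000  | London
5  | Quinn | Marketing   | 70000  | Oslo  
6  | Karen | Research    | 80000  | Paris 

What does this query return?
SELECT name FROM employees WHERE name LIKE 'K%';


LIKE 'K%' matches names starting with 'K'
Matching: 1

1 rows:
Karen


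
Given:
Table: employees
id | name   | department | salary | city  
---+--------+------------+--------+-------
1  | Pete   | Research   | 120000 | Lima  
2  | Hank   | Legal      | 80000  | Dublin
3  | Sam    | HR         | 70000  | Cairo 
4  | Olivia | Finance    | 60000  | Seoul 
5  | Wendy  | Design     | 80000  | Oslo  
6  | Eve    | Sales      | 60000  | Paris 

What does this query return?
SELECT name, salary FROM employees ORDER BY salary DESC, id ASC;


Sorting by salary DESC, then id ASC for ties

6 rows:
Pete, 120000
Hank, 80000
Wendy, 80000
Sam, 70000
Olivia, 60000
Eve, 60000


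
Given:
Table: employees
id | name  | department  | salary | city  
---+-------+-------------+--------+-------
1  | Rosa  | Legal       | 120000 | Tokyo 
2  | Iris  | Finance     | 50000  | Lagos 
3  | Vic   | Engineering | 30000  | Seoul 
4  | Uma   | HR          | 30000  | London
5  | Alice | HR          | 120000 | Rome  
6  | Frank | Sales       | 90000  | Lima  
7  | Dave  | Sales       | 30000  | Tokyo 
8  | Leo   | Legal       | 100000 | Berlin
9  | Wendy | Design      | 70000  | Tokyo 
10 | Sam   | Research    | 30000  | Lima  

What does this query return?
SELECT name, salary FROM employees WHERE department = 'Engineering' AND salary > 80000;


Filtering: department = 'Engineering' AND salary > 80000
Matching: 0 rows

Empty result set (0 rows)


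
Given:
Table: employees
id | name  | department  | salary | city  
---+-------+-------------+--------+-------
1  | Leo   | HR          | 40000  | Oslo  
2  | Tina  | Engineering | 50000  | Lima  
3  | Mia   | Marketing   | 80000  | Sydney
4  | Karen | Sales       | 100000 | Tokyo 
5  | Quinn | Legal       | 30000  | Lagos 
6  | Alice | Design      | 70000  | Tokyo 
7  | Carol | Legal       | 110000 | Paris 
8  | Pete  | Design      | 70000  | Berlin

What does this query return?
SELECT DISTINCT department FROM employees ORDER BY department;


All 'department' values (row order): HR, Engineering, Marketing, Sales, Legal, Design, Legal, Design
Removing duplicates leaves 6 unique value(s).

6 values:
Design
Engineering
HR
Legal
Marketing
Sales
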